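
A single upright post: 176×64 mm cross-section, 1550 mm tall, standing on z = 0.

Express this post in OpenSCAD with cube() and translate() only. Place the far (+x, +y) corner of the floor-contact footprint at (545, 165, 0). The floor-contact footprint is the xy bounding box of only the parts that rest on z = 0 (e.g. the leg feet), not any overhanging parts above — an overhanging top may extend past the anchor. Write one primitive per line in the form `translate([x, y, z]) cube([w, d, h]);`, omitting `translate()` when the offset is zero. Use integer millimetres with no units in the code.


translate([369, 101, 0]) cube([176, 64, 1550]);


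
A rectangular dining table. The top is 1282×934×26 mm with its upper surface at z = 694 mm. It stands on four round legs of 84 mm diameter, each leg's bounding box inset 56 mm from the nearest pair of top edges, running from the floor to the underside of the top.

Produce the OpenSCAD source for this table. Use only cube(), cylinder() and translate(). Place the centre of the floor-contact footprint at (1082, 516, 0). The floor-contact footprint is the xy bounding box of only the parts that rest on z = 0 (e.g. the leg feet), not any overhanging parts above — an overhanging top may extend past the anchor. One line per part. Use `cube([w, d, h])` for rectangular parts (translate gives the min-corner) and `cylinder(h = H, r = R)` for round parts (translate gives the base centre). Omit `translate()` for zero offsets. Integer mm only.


// leg_h = 694 - 26 = 668
translate([441, 49, 668]) cube([1282, 934, 26]);
translate([539, 147, 0]) cylinder(h = 668, r = 42);
translate([1625, 147, 0]) cylinder(h = 668, r = 42);
translate([539, 885, 0]) cylinder(h = 668, r = 42);
translate([1625, 885, 0]) cylinder(h = 668, r = 42);


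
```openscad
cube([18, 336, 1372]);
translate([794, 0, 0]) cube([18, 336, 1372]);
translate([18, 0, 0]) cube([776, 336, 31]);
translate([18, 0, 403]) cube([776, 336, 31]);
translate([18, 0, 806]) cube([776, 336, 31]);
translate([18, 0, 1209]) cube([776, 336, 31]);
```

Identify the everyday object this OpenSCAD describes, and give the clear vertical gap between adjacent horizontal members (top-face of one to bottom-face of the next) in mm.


A bookshelf. The clear shelf gap is 372 mm.

Two tall side panels with 4 horizontal boards between them — a bookshelf. The first two shelf undersides are at z = 0 and z = 403; with shelf thickness 31, the clear gap is 403 − 0 − 31 = 372 mm.


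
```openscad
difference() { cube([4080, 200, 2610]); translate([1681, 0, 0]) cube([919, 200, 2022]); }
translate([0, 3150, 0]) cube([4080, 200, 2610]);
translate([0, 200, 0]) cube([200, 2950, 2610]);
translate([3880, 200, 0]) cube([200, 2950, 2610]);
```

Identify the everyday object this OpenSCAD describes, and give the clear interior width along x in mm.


A single room. The interior width is 3680 mm.

Four walls enclosing a rectangle with a door in the front wall — a room. Outside width 4080 minus two 200 mm walls gives 3680 mm.


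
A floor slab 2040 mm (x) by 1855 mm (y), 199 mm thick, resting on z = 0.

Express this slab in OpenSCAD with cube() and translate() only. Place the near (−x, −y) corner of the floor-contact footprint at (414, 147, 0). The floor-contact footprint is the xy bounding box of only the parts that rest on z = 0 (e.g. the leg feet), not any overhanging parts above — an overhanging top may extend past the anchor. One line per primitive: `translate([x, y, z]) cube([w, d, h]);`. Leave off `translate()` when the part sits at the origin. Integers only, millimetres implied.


translate([414, 147, 0]) cube([2040, 1855, 199]);


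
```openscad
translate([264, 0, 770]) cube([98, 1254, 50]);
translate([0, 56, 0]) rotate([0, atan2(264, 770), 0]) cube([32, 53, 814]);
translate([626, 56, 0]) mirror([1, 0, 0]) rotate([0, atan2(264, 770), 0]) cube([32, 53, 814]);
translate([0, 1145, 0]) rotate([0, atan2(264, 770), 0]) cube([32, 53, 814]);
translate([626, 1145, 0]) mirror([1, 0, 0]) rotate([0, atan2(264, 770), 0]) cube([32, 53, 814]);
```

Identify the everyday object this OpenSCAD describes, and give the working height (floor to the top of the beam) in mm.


A sawhorse. The overall height is 820 mm.

A beam across two mirrored pairs of raked legs — a sawhorse. The beam's underside is at z = 770 (matching the legs' vertical rise in atan2(264, 770)) and the beam is 50 mm tall, so its top is at 770 + 50 = 820 mm. The raked legs top out at the beam's underside, so that is the highest point.


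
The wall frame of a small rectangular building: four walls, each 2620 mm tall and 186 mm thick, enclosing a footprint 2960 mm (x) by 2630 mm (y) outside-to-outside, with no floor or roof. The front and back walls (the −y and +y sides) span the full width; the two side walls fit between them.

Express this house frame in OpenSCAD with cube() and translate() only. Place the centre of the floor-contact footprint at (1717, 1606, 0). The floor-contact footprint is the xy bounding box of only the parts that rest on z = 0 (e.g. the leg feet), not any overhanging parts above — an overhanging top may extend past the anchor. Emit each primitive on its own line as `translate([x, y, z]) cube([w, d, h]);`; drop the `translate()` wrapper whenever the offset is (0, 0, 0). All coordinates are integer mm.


translate([237, 291, 0]) cube([2960, 186, 2620]);
translate([237, 2735, 0]) cube([2960, 186, 2620]);
translate([237, 477, 0]) cube([186, 2258, 2620]);
translate([3011, 477, 0]) cube([186, 2258, 2620]);


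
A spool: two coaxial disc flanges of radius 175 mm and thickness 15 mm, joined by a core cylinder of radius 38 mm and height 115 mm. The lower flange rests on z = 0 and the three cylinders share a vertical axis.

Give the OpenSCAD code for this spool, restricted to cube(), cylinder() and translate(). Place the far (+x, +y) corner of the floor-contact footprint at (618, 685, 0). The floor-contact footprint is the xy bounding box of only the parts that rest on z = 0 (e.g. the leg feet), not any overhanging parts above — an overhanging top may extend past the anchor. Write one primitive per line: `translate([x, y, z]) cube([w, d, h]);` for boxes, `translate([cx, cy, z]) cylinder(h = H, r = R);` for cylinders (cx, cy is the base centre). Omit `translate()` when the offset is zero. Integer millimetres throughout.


translate([443, 510, 0]) cylinder(h = 15, r = 175);
translate([443, 510, 15]) cylinder(h = 115, r = 38);
translate([443, 510, 130]) cylinder(h = 15, r = 175);


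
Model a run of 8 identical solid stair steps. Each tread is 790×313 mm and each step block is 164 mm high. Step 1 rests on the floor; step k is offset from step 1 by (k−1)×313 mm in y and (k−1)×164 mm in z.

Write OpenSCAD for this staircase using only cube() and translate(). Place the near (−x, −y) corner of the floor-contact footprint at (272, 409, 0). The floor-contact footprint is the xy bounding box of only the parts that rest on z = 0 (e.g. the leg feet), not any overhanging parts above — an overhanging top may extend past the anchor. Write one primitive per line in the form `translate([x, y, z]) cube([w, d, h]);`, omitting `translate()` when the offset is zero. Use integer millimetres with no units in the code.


translate([272, 409, 0]) cube([790, 313, 164]);
translate([272, 722, 164]) cube([790, 313, 164]);
translate([272, 1035, 328]) cube([790, 313, 164]);
translate([272, 1348, 492]) cube([790, 313, 164]);
translate([272, 1661, 656]) cube([790, 313, 164]);
translate([272, 1974, 820]) cube([790, 313, 164]);
translate([272, 2287, 984]) cube([790, 313, 164]);
translate([272, 2600, 1148]) cube([790, 313, 164]);


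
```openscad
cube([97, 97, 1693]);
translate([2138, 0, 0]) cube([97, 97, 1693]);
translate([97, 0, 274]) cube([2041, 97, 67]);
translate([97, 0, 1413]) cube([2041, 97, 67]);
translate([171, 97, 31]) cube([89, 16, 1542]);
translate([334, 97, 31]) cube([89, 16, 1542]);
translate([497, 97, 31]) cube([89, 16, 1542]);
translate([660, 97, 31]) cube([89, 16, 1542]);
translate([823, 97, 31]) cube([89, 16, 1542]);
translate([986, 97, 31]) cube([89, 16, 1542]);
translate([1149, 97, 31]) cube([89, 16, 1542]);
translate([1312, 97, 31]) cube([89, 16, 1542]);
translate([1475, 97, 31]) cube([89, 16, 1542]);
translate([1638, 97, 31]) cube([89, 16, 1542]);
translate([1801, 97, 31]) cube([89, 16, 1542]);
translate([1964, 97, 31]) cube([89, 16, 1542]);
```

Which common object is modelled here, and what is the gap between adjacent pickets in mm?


A fence section. The picket gap is 74 mm.

Two posts, two rails, 12 pickets — a fence section. Span 2041 mm holds 12 pickets of 89 mm with 13 equal gaps: ⌊(2041 − 12·89) / 13⌋ = 74 mm.


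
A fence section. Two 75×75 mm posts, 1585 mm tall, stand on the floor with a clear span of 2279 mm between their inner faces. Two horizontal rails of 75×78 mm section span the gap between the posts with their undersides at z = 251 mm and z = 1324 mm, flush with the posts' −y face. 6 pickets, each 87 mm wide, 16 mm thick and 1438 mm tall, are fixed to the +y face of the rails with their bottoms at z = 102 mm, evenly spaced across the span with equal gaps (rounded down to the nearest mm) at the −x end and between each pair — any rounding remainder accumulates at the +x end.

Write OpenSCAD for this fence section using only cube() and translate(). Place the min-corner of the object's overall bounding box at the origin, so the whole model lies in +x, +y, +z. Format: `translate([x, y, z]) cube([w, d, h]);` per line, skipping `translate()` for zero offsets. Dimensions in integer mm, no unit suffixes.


cube([75, 75, 1585]);
translate([2354, 0, 0]) cube([75, 75, 1585]);
translate([75, 0, 251]) cube([2279, 75, 78]);
translate([75, 0, 1324]) cube([2279, 75, 78]);
translate([326, 75, 102]) cube([87, 16, 1438]);
translate([664, 75, 102]) cube([87, 16, 1438]);
translate([1002, 75, 102]) cube([87, 16, 1438]);
translate([1340, 75, 102]) cube([87, 16, 1438]);
translate([1678, 75, 102]) cube([87, 16, 1438]);
translate([2016, 75, 102]) cube([87, 16, 1438]);


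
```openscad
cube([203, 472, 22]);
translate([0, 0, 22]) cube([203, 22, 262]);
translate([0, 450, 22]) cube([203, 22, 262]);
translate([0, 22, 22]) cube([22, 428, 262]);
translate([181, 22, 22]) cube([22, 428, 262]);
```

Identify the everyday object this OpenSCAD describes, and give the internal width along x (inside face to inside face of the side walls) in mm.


An open box. The internal width is 159 mm.

A 203×472 base slab with four walls standing on it — an open box. The base is 203 mm wide and the walls are 22 mm thick, so the internal width is 203 − 2 × 22 = 159 mm.


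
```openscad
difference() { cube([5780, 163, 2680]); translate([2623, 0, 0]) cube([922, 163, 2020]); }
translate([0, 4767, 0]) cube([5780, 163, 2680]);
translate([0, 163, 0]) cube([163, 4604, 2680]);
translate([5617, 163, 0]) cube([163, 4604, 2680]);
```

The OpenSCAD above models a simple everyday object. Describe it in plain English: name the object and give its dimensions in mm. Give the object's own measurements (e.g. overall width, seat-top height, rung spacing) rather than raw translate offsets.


A single room: four walls, each 2680 mm tall and 163 mm thick, enclosing an outside footprint 5780×4930 mm (x × y), no floor or roof. The front and back walls (−y and +y sides) run the full x-width; the side walls fit between their inner faces. A door opening 922 mm wide and 2020 mm tall is cut through the front wall from the floor up, its −x edge 2623 mm from the wall's −x end.


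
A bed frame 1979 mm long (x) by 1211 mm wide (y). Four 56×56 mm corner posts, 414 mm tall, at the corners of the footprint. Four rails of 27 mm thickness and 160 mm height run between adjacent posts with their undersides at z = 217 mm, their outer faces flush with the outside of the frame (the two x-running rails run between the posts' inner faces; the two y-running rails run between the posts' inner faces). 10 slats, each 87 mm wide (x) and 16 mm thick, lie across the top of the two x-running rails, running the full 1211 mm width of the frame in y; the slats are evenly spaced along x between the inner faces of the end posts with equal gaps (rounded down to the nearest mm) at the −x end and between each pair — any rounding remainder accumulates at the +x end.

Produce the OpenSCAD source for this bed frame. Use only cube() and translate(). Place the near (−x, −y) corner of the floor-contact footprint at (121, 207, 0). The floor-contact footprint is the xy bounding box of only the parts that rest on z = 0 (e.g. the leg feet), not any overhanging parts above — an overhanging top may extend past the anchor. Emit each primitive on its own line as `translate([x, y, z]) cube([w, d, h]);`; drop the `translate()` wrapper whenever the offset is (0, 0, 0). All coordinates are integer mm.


translate([121, 207, 0]) cube([56, 56, 414]);
translate([121, 1362, 0]) cube([56, 56, 414]);
translate([2044, 207, 0]) cube([56, 56, 414]);
translate([2044, 1362, 0]) cube([56, 56, 414]);
translate([177, 207, 217]) cube([1867, 27, 160]);
translate([177, 1391, 217]) cube([1867, 27, 160]);
translate([121, 263, 217]) cube([27, 1099, 160]);
translate([2073, 263, 217]) cube([27, 1099, 160]);
translate([267, 207, 377]) cube([87, 1211, 16]);
translate([444, 207, 377]) cube([87, 1211, 16]);
translate([621, 207, 377]) cube([87, 1211, 16]);
translate([798, 207, 377]) cube([87, 1211, 16]);
translate([975, 207, 377]) cube([87, 1211, 16]);
translate([1152, 207, 377]) cube([87, 1211, 16]);
translate([1329, 207, 377]) cube([87, 1211, 16]);
translate([1506, 207, 377]) cube([87, 1211, 16]);
translate([1683, 207, 377]) cube([87, 1211, 16]);
translate([1860, 207, 377]) cube([87, 1211, 16]);


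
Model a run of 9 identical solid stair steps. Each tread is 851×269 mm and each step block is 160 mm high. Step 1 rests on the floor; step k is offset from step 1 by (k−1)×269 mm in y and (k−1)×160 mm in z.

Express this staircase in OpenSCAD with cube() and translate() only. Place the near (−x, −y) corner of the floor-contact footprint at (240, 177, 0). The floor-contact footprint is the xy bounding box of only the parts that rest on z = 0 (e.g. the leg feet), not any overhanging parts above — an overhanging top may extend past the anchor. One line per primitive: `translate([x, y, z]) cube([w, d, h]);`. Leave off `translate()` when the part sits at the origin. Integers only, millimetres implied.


translate([240, 177, 0]) cube([851, 269, 160]);
translate([240, 446, 160]) cube([851, 269, 160]);
translate([240, 715, 320]) cube([851, 269, 160]);
translate([240, 984, 480]) cube([851, 269, 160]);
translate([240, 1253, 640]) cube([851, 269, 160]);
translate([240, 1522, 800]) cube([851, 269, 160]);
translate([240, 1791, 960]) cube([851, 269, 160]);
translate([240, 2060, 1120]) cube([851, 269, 160]);
translate([240, 2329, 1280]) cube([851, 269, 160]);


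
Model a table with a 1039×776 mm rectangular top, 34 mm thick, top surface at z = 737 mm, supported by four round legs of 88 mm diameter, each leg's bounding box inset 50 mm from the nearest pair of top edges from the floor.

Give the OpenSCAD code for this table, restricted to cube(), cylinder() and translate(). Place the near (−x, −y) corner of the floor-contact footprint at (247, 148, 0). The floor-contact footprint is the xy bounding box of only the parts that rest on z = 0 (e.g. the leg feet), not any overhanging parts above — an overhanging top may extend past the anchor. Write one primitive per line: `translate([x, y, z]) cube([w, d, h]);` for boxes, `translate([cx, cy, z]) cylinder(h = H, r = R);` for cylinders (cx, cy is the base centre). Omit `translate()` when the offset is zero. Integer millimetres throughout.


// leg_h = 737 - 34 = 703
translate([197, 98, 703]) cube([1039, 776, 34]);
translate([291, 192, 0]) cylinder(h = 703, r = 44);
translate([1142, 192, 0]) cylinder(h = 703, r = 44);
translate([291, 780, 0]) cylinder(h = 703, r = 44);
translate([1142, 780, 0]) cylinder(h = 703, r = 44);


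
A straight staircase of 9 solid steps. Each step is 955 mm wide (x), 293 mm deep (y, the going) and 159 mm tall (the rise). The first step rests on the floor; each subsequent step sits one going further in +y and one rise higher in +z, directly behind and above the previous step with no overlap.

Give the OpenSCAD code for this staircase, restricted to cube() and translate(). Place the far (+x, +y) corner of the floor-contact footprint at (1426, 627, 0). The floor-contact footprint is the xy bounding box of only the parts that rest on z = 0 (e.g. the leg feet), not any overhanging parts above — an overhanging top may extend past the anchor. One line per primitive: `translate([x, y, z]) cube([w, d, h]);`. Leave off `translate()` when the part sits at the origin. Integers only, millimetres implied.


translate([471, 334, 0]) cube([955, 293, 159]);
translate([471, 627, 159]) cube([955, 293, 159]);
translate([471, 920, 318]) cube([955, 293, 159]);
translate([471, 1213, 477]) cube([955, 293, 159]);
translate([471, 1506, 636]) cube([955, 293, 159]);
translate([471, 1799, 795]) cube([955, 293, 159]);
translate([471, 2092, 954]) cube([955, 293, 159]);
translate([471, 2385, 1113]) cube([955, 293, 159]);
translate([471, 2678, 1272]) cube([955, 293, 159]);


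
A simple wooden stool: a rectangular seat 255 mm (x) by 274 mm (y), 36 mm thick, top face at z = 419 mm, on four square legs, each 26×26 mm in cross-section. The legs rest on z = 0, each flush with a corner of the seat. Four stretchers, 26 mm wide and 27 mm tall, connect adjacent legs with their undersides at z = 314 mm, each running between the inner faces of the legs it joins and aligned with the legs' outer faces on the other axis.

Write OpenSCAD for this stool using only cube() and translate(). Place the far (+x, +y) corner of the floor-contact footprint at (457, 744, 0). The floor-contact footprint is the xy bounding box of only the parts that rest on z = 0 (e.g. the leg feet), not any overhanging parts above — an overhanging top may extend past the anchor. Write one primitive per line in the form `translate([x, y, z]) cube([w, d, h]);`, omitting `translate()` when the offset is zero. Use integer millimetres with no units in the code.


translate([202, 470, 383]) cube([255, 274, 36]);
translate([202, 470, 0]) cube([26, 26, 383]);
translate([431, 470, 0]) cube([26, 26, 383]);
translate([202, 718, 0]) cube([26, 26, 383]);
translate([431, 718, 0]) cube([26, 26, 383]);
translate([228, 470, 314]) cube([203, 26, 27]);
translate([228, 718, 314]) cube([203, 26, 27]);
translate([202, 496, 314]) cube([26, 222, 27]);
translate([431, 496, 314]) cube([26, 222, 27]);


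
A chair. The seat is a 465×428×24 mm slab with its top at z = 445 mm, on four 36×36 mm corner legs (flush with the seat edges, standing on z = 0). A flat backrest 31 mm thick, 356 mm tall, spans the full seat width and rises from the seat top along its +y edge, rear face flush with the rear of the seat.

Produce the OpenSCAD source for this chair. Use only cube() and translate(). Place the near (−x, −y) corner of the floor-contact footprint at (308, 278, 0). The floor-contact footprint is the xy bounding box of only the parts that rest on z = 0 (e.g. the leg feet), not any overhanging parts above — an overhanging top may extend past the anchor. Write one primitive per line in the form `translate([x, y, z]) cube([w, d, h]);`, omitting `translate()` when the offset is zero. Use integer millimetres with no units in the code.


translate([308, 278, 421]) cube([465, 428, 24]);
translate([308, 278, 0]) cube([36, 36, 421]);
translate([737, 278, 0]) cube([36, 36, 421]);
translate([308, 670, 0]) cube([36, 36, 421]);
translate([737, 670, 0]) cube([36, 36, 421]);
translate([308, 675, 445]) cube([465, 31, 356]);


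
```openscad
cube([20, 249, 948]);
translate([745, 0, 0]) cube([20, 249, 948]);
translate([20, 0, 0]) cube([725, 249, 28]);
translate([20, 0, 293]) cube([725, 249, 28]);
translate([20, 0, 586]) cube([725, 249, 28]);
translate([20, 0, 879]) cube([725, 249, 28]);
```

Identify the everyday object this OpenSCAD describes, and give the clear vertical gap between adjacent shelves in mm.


A bookshelf. The clear shelf gap is 265 mm.

Two tall side panels with 4 horizontal boards between them — a bookshelf. The first two shelf undersides are at z = 0 and z = 293; with shelf thickness 28, the clear gap is 293 − 0 − 28 = 265 mm.


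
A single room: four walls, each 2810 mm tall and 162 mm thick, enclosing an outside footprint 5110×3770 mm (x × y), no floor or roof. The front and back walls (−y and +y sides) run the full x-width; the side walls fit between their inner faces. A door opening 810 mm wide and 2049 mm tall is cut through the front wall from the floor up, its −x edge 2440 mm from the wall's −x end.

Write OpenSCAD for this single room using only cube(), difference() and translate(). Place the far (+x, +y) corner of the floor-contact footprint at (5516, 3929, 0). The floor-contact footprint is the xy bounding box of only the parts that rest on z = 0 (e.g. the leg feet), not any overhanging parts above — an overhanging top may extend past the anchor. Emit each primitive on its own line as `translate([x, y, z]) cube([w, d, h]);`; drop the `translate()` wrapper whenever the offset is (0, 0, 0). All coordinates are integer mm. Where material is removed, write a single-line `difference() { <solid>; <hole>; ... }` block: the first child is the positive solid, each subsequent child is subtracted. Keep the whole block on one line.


difference() { translate([406, 159, 0]) cube([5110, 162, 2810]); translate([2846, 159, 0]) cube([810, 162, 2049]); }
translate([406, 3767, 0]) cube([5110, 162, 2810]);
translate([406, 321, 0]) cube([162, 3446, 2810]);
translate([5354, 321, 0]) cube([162, 3446, 2810]);


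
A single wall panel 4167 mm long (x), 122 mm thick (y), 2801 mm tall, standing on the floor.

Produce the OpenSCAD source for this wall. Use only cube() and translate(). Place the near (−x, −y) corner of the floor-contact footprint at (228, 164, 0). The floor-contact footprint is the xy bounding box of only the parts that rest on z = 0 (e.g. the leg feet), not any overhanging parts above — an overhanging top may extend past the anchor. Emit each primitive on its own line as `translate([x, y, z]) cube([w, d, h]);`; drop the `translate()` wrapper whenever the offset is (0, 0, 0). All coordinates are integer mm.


translate([228, 164, 0]) cube([4167, 122, 2801]);


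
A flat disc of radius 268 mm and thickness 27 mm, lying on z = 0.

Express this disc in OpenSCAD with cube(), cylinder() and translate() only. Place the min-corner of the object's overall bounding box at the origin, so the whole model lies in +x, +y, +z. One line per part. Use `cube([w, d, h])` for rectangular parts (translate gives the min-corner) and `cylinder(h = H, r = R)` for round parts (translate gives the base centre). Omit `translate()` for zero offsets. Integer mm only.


translate([268, 268, 0]) cylinder(h = 27, r = 268);


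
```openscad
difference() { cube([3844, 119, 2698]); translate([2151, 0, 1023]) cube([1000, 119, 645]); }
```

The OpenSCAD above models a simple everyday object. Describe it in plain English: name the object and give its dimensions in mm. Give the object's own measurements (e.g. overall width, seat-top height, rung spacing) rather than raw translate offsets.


A wall 3844 mm long (x), 119 mm thick (y), 2698 mm tall, with a rectangular window opening cut through it. The opening is 1000 mm wide and 645 mm tall; its sill is at z = 1023 mm and its near (−x) edge is 2151 mm from the wall's −x end. The opening passes through the full wall thickness.


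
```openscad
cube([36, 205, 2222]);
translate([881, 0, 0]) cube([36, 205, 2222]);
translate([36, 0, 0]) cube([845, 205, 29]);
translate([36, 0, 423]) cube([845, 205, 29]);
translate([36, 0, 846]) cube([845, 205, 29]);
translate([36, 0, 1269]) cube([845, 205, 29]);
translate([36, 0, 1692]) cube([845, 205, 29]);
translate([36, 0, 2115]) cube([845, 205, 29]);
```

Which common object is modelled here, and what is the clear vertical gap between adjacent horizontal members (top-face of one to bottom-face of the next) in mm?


A bookshelf. The clear shelf gap is 394 mm.

Two tall side panels with 6 horizontal boards between them — a bookshelf. The first two shelf undersides are at z = 0 and z = 423; with shelf thickness 29, the clear gap is 423 − 0 − 29 = 394 mm.


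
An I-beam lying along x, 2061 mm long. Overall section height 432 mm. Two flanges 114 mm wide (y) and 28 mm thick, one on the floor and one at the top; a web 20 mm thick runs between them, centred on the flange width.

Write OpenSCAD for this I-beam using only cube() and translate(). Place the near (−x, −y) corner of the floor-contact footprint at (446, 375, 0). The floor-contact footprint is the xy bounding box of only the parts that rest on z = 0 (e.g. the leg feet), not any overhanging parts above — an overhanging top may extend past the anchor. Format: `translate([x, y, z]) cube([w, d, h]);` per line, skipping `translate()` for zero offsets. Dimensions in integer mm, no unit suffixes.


translate([446, 375, 0]) cube([2061, 114, 28]);
translate([446, 422, 28]) cube([2061, 20, 376]);
translate([446, 375, 404]) cube([2061, 114, 28]);


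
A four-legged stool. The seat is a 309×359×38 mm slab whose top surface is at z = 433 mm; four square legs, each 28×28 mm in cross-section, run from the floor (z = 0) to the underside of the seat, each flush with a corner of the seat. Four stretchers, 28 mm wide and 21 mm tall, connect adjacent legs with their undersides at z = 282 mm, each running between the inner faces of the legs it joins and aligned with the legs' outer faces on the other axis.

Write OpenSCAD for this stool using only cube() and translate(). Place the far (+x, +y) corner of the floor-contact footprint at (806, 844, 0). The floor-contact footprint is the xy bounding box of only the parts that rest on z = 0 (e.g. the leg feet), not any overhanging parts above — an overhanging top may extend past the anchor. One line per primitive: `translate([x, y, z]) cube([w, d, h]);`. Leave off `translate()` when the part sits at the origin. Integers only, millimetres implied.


translate([497, 485, 395]) cube([309, 359, 38]);
translate([497, 485, 0]) cube([28, 28, 395]);
translate([778, 485, 0]) cube([28, 28, 395]);
translate([497, 816, 0]) cube([28, 28, 395]);
translate([778, 816, 0]) cube([28, 28, 395]);
translate([525, 485, 282]) cube([253, 28, 21]);
translate([525, 816, 282]) cube([253, 28, 21]);
translate([497, 513, 282]) cube([28, 303, 21]);
translate([778, 513, 282]) cube([28, 303, 21]);


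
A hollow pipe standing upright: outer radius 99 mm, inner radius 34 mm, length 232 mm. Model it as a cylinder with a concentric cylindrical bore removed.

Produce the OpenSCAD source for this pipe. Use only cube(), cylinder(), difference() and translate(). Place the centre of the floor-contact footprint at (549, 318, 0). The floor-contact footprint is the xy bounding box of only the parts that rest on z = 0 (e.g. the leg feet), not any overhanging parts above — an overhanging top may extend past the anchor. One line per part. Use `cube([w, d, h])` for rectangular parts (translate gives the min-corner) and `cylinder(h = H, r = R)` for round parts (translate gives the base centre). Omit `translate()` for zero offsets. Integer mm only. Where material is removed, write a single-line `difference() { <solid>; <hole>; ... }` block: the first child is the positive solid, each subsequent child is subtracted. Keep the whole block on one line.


difference() { translate([549, 318, 0]) cylinder(h = 232, r = 99); translate([549, 318, 0]) cylinder(h = 232, r = 34); }


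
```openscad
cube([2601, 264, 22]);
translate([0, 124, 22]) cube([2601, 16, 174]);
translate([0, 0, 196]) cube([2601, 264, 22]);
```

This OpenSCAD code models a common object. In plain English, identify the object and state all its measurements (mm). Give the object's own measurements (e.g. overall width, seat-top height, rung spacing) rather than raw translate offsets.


An I-beam lying along x, 2601 mm long. Overall section height 218 mm. Two flanges 264 mm wide (y) and 22 mm thick, one on the floor and one at the top; a web 16 mm thick runs between them, centred on the flange width.


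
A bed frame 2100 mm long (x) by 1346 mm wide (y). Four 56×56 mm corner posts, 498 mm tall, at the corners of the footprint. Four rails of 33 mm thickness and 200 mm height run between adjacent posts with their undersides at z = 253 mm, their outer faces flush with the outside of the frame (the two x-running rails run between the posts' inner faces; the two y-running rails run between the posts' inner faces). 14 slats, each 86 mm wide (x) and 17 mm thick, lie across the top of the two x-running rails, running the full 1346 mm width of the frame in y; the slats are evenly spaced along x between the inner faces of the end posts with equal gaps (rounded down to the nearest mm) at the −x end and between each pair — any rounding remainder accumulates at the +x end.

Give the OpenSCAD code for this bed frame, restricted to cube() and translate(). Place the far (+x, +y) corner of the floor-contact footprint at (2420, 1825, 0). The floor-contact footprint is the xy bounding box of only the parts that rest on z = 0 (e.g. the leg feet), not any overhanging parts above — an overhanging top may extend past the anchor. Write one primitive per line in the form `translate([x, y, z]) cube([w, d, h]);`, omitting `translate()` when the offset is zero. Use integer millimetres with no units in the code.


translate([320, 479, 0]) cube([56, 56, 498]);
translate([320, 1769, 0]) cube([56, 56, 498]);
translate([2364, 479, 0]) cube([56, 56, 498]);
translate([2364, 1769, 0]) cube([56, 56, 498]);
translate([376, 479, 253]) cube([1988, 33, 200]);
translate([376, 1792, 253]) cube([1988, 33, 200]);
translate([320, 535, 253]) cube([33, 1234, 200]);
translate([2387, 535, 253]) cube([33, 1234, 200]);
translate([428, 479, 453]) cube([86, 1346, 17]);
translate([566, 479, 453]) cube([86, 1346, 17]);
translate([704, 479, 453]) cube([86, 1346, 17]);
translate([842, 479, 453]) cube([86, 1346, 17]);
translate([980, 479, 453]) cube([86, 1346, 17]);
translate([1118, 479, 453]) cube([86, 1346, 17]);
translate([1256, 479, 453]) cube([86, 1346, 17]);
translate([1394, 479, 453]) cube([86, 1346, 17]);
translate([1532, 479, 453]) cube([86, 1346, 17]);
translate([1670, 479, 453]) cube([86, 1346, 17]);
translate([1808, 479, 453]) cube([86, 1346, 17]);
translate([1946, 479, 453]) cube([86, 1346, 17]);
translate([2084, 479, 453]) cube([86, 1346, 17]);
translate([2222, 479, 453]) cube([86, 1346, 17]);


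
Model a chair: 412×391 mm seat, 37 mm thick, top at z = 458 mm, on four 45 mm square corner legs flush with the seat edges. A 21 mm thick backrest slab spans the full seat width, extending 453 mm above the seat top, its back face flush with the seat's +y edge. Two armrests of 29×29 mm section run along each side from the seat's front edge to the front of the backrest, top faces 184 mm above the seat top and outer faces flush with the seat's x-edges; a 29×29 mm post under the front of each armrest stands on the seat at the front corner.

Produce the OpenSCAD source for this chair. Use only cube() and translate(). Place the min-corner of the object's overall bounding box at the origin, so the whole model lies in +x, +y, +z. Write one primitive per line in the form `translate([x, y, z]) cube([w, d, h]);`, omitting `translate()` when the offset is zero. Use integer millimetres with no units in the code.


translate([0, 0, 421]) cube([412, 391, 37]);
cube([45, 45, 421]);
translate([367, 0, 0]) cube([45, 45, 421]);
translate([0, 346, 0]) cube([45, 45, 421]);
translate([367, 346, 0]) cube([45, 45, 421]);
translate([0, 370, 458]) cube([412, 21, 453]);
translate([0, 0, 613]) cube([29, 370, 29]);
translate([383, 0, 613]) cube([29, 370, 29]);
translate([0, 0, 458]) cube([29, 29, 155]);
translate([383, 0, 458]) cube([29, 29, 155]);


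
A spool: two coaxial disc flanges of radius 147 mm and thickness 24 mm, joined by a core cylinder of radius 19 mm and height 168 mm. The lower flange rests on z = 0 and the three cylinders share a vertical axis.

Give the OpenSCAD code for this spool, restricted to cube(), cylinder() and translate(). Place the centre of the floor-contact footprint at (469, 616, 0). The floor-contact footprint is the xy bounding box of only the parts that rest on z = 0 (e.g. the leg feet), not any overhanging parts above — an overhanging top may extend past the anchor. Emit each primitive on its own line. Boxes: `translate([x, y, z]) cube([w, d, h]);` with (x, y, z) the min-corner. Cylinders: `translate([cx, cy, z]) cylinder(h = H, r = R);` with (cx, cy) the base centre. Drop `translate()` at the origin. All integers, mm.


translate([469, 616, 0]) cylinder(h = 24, r = 147);
translate([469, 616, 24]) cylinder(h = 168, r = 19);
translate([469, 616, 192]) cylinder(h = 24, r = 147);


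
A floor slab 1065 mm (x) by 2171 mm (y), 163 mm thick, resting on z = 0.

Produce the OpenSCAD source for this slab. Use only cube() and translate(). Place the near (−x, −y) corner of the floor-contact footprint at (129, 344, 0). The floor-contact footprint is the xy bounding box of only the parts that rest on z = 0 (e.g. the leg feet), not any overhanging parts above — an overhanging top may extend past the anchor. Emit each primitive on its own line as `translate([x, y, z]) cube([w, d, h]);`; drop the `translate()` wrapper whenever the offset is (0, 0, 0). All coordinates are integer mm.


translate([129, 344, 0]) cube([1065, 2171, 163]);


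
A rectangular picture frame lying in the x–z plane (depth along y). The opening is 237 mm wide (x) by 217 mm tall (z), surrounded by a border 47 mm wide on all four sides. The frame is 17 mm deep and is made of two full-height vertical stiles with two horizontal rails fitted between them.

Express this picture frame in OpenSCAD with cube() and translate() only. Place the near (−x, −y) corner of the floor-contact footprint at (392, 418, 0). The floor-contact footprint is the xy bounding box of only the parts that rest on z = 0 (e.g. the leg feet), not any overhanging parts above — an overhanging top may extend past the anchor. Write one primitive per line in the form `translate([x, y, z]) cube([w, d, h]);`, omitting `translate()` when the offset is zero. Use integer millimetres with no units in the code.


translate([392, 418, 0]) cube([47, 17, 311]);
translate([676, 418, 0]) cube([47, 17, 311]);
translate([439, 418, 0]) cube([237, 17, 47]);
translate([439, 418, 264]) cube([237, 17, 47]);


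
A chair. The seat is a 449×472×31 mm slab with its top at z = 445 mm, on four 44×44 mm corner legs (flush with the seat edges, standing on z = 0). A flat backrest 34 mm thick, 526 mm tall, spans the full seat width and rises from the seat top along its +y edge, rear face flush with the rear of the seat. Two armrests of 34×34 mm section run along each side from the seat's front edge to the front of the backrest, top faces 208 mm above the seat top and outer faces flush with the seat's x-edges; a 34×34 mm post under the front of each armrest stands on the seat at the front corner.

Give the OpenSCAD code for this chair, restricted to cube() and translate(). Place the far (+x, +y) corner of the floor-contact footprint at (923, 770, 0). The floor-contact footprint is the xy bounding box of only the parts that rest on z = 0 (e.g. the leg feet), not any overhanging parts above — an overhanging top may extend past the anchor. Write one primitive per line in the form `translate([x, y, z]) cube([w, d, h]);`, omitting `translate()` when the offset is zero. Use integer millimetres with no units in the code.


// leg_h = 445 - 31 = 414
// arm post h = 208 - 34 = 174
translate([474, 298, 414]) cube([449, 472, 31]);
translate([474, 298, 0]) cube([44, 44, 414]);
translate([879, 298, 0]) cube([44, 44, 414]);
translate([474, 726, 0]) cube([44, 44, 414]);
translate([879, 726, 0]) cube([44, 44, 414]);
translate([474, 736, 445]) cube([449, 34, 526]);
translate([474, 298, 619]) cube([34, 438, 34]);
translate([889, 298, 619]) cube([34, 438, 34]);
translate([474, 298, 445]) cube([34, 34, 174]);
translate([889, 298, 445]) cube([34, 34, 174]);


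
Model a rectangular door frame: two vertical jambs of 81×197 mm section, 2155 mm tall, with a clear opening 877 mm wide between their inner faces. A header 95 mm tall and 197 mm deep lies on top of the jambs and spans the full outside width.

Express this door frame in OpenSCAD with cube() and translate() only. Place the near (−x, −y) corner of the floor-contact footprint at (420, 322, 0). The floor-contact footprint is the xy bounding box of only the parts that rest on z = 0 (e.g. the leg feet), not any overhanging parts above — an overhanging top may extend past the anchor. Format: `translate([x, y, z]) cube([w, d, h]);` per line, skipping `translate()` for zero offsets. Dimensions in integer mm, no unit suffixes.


translate([420, 322, 0]) cube([81, 197, 2155]);
translate([1378, 322, 0]) cube([81, 197, 2155]);
translate([420, 322, 2155]) cube([1039, 197, 95]);


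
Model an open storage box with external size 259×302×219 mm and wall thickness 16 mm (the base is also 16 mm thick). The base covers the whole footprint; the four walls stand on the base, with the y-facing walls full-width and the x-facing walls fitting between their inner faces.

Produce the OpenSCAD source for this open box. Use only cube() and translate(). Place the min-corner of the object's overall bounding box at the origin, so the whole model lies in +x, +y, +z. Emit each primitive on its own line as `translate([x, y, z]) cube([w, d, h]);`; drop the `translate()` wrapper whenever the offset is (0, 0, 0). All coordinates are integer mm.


cube([259, 302, 16]);
translate([0, 0, 16]) cube([259, 16, 203]);
translate([0, 286, 16]) cube([259, 16, 203]);
translate([0, 16, 16]) cube([16, 270, 203]);
translate([243, 16, 16]) cube([16, 270, 203]);


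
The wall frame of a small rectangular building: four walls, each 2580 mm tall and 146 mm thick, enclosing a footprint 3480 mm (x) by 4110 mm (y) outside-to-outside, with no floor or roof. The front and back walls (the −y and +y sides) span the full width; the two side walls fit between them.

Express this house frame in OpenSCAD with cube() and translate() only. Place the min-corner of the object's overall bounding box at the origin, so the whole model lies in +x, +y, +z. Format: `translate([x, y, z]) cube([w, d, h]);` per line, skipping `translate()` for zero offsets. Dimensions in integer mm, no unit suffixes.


cube([3480, 146, 2580]);
translate([0, 3964, 0]) cube([3480, 146, 2580]);
translate([0, 146, 0]) cube([146, 3818, 2580]);
translate([3334, 146, 0]) cube([146, 3818, 2580]);


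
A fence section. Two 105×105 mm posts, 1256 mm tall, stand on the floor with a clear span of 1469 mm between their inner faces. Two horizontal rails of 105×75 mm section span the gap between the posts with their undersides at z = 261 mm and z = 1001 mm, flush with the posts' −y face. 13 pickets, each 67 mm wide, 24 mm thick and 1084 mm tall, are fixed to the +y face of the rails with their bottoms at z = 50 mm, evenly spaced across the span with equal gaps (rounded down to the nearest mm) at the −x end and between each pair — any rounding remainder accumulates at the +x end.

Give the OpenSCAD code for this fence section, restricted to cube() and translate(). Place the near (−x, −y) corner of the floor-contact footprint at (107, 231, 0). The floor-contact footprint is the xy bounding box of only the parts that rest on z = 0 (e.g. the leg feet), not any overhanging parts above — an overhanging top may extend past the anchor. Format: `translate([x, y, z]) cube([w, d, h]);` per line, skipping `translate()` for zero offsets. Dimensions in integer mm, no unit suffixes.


translate([107, 231, 0]) cube([105, 105, 1256]);
translate([1681, 231, 0]) cube([105, 105, 1256]);
translate([212, 231, 261]) cube([1469, 105, 75]);
translate([212, 231, 1001]) cube([1469, 105, 75]);
translate([254, 336, 50]) cube([67, 24, 1084]);
translate([363, 336, 50]) cube([67, 24, 1084]);
translate([472, 336, 50]) cube([67, 24, 1084]);
translate([581, 336, 50]) cube([67, 24, 1084]);
translate([690, 336, 50]) cube([67, 24, 1084]);
translate([799, 336, 50]) cube([67, 24, 1084]);
translate([908, 336, 50]) cube([67, 24, 1084]);
translate([1017, 336, 50]) cube([67, 24, 1084]);
translate([1126, 336, 50]) cube([67, 24, 1084]);
translate([1235, 336, 50]) cube([67, 24, 1084]);
translate([1344, 336, 50]) cube([67, 24, 1084]);
translate([1453, 336, 50]) cube([67, 24, 1084]);
translate([1562, 336, 50]) cube([67, 24, 1084]);
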